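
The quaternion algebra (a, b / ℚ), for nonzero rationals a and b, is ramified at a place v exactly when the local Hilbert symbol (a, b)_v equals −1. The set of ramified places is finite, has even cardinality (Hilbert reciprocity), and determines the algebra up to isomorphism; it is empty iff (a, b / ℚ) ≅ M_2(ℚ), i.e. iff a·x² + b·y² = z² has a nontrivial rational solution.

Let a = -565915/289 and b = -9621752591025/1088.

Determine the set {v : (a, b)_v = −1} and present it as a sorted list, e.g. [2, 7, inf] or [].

(a, b) ≡ (-565915, -17) mod (ℚ^×)²; places V = {2, 3, 5, 7, 17, 19, 23, 37, ∞}.
(a,b)_5: α=1, u≡3; β=2, v≡3 (mod 5); (3|5)=-1, (3|5)=-1; sign (−1)^0·-1^2·-1^1 = -1.
(a,b)_23: α=1, u≡11; β=2, v≡16 (mod 23); (11|23)=-1, (16|23)=+1; sign (−1)^0·-1^2·+1^1 = +1.
(a,b)_3: α=0, u≡2; β=12, v≡1 (mod 3); (2|3)=-1, (1|3)=+1; sign (−1)^0·-1^12·+1^0 = +1.
(a,b)_7: α=1, u≡6; β=0, v≡2 (mod 7); (6|7)=-1, (2|7)=+1; sign (−1)^0·-1^0·+1^1 = +1.
(a,b)_19: α=1, u≡16; β=0, v≡13 (mod 19); (16|19)=+1, (13|19)=-1; sign (−1)^0·+1^0·-1^1 = -1.
(a,b)_17: α=-2, u≡15; β=-1, v≡8 (mod 17); (15|17)=+1, (8|17)=+1; sign (−1)^0·+1^-1·+1^-2 = +1.
(a,b)_2: α=0, β=-6; u≡5, v≡7 (mod 8); ε(u)ε(v)=0·1, αω(v)=0·0, βω(u)=-6·1; sum ≡ 0  ⇒  +1.
(a,b)_∞: sgn(-565915)=−, sgn(-17)=−, so -1.
(a,b)_37: α=1, u≡2; β=2, v≡14 (mod 37); (2|37)=-1, (14|37)=-1; sign (−1)^0·-1^2·-1^1 = -1.
Ram(-565915, -17) = {5, 19, 37, ∞}; no ℚ_5-point on the conic.

[5, 19, 37, inf]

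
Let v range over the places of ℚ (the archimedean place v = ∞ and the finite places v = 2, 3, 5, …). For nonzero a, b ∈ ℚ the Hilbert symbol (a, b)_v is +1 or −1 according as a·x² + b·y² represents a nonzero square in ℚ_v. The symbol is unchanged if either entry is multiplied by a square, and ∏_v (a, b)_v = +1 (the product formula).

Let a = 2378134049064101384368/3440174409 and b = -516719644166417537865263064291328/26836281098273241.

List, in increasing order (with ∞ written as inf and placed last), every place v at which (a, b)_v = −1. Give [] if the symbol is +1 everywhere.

(a, b) ≡ (5083, -140998) mod (ℚ^×)²; places V = {2, 3, 7, 11, 13, 17, 19, 23, 29, 37, 41, ∞}.
(a,b)_17: α=1, u≡14; β=1, v≡15 (mod 17); (14|17)=-1, (15|17)=+1; sign (−1)^0·-1^1·+1^1 = -1.
(a,b)_23: α=3, u≡5; β=4, v≡17 (mod 23); (5|23)=-1, (17|23)=-1; sign (−1)^0·-1^4·-1^3 = -1.
(a,b)_7: α=-6, u≡2; β=-10, v≡5 (mod 7); (2|7)=+1, (5|7)=-1; sign (−1)^0·+1^-10·-1^-6 = +1.
(a,b)_13: α=5, u≡3; β=7, v≡4 (mod 13); (3|13)=+1, (4|13)=+1; sign (−1)^0·+1^7·+1^5 = +1.
(a,b)_19: α=-2, u≡10; β=-4, v≡7 (mod 19); (10|19)=-1, (7|19)=+1; sign (−1)^0·-1^-4·+1^-2 = +1.
(a,b)_11: α=0, u≡4; β=1, v≡7 (mod 11); (4|11)=+1, (7|11)=-1; sign (−1)^0·+1^1·-1^0 = +1.
(a,b)_37: α=2, u≡17; β=4, v≡30 (mod 37); (17|37)=-1, (30|37)=+1; sign (−1)^0·-1^4·+1^2 = +1.
(a,b)_∞: sgn(5083)=+, sgn(-140998)=−, so +1.
(a,b)_3: α=-4, u≡1; β=-6, v≡2 (mod 3); (1|3)=+1, (2|3)=-1; sign (−1)^0·+1^-6·-1^-4 = +1.
(a,b)_2: α=4, β=11; u≡3, v≡5 (mod 8); ε(u)ε(v)=1·0, αω(v)=4·1, βω(u)=11·1; sum ≡ 1  ⇒  -1.
(a,b)_29: α=2, u≡2; β=3, v≡3 (mod 29); (2|29)=-1, (3|29)=-1; sign (−1)^0·-1^3·-1^2 = -1.
(a,b)_41: α=2, u≡39; β=2, v≡18 (mod 41); (39|41)=+1, (18|41)=+1; sign (−1)^0·+1^2·+1^2 = +1.
(5083, -140998 / ℚ) ramifies at {2, 17, 23, 29}: a division algebra.

[2, 17, 23, 29]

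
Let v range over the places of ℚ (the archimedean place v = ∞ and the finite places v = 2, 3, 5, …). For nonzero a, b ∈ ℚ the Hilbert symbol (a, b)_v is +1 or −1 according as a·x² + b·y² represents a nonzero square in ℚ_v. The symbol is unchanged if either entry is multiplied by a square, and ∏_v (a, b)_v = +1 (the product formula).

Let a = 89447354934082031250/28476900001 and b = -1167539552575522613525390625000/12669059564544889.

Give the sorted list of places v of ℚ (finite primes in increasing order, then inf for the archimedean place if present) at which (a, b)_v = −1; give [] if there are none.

[2, 3, 5, 7, 13, 17]

(a, b) ≡ (210, -442) mod (ℚ^×)²; places V = {2, 3, 5, 7, 11, 13, 17, 23, 29, ∞}.
(a,b)_23: α=-4, u≡6; β=-6, v≡4 (mod 23); (6|23)=+1, (4|23)=+1; sign (−1)^0·+1^-6·+1^-4 = +1.
(a,b)_5: α=13, u≡2; β=20, v≡2 (mod 5); (2|5)=-1, (2|5)=-1; sign (−1)^0·-1^20·-1^13 = -1.
(a,b)_17: α=2, u≡7; β=3, v≡4 (mod 17); (7|17)=-1, (4|17)=+1; sign (−1)^0·-1^3·+1^2 = -1.
(a,b)_29: α=-2, u≡22; β=-4, v≡22 (mod 29); (22|29)=+1, (22|29)=+1; sign (−1)^0·+1^-4·+1^-2 = +1.
(a,b)_2: α=1, β=3; u≡1, v≡3 (mod 8); ε(u)ε(v)=0·1, αω(v)=1·1, βω(u)=3·0; sum ≡ 1  ⇒  -1.
(a,b)_∞: sgn(210)=+, sgn(-442)=−, so +1.
(a,b)_7: α=3, u≡1; β=4, v≡6 (mod 7); (1|7)=+1, (6|7)=-1; sign (−1)^0·+1^4·-1^3 = -1.
(a,b)_13: α=2, u≡2; β=3, v≡5 (mod 13); (2|13)=-1, (5|13)=-1; sign (−1)^0·-1^3·-1^2 = -1.
(a,b)_3: α=7, u≡1; β=10, v≡2 (mod 3); (1|3)=+1, (2|3)=-1; sign (−1)^0·+1^10·-1^7 = -1.
(a,b)_11: α=-2, u≡9; β=-2, v≡3 (mod 11); (9|11)=+1, (3|11)=+1; sign (−1)^0·+1^-2·+1^-2 = +1.
(210, -442 / ℚ) ramifies at {2, 3, 5, 7, 13, 17}: a division algebra.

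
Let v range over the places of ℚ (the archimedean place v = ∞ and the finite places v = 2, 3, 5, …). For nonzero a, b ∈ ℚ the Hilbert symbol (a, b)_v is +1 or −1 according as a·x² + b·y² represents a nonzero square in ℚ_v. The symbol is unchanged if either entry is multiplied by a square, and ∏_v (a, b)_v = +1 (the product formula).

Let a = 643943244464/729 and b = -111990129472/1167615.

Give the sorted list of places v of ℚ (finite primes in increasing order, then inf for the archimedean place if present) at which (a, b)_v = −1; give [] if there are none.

Mod squares: a ≡ 851, b ≡ -555. Check v ∈ {∞, 2, 3, 5, 13, 23, 31, 37}.
v=31: a=31^0·(≡9), b=31^-2·(≡12) mod 31; (9|31)=+1, (12|31)=-1; (−1)^{0·-2·15}·(+1)^-2·(-1)^0 = +1.
v=5: a=5^0·(≡1), b=5^-1·(≡1) mod 5; (1|5)=+1, (1|5)=+1; (−1)^{0·-1·2}·(+1)^-1·(+1)^0 = +1.
v=23: a=23^5·(≡20), b=23^4·(≡5) mod 23; (20|23)=-1, (5|23)=-1; (−1)^{5·4·11}·(-1)^4·(-1)^5 = -1.
v=3: a=3^-6·(≡2), b=3^-5·(≡1) mod 3; (2|3)=-1, (1|3)=+1; (−1)^{-6·-5·1}·(-1)^-5·(+1)^-6 = -1.
v=∞: 851 > 0 and -555 < 0  ⇒  (a,b)_∞ = +1.
v=2: v_2(a)=4, v_2(b)=6; units ≡ 3, 5 (mod 8); ε·ε+αω+βω = 1·0+4·1+6·1 ≡ 0  ⇒  (a,b)_2 = +1.
v=13: a=13^2·(≡2), b=13^2·(≡1) mod 13; (2|13)=-1, (1|13)=+1; (−1)^{2·2·6}·(-1)^2·(+1)^2 = +1.
v=37: a=37^1·(≡18), b=37^1·(≡17) mod 37; (18|37)=-1, (17|37)=-1; (−1)^{1·1·18}·(-1)^1·(-1)^1 = +1.
|Ram(851, -555)| = 2, even; anisotropic at {3, 23}.

[3, 23]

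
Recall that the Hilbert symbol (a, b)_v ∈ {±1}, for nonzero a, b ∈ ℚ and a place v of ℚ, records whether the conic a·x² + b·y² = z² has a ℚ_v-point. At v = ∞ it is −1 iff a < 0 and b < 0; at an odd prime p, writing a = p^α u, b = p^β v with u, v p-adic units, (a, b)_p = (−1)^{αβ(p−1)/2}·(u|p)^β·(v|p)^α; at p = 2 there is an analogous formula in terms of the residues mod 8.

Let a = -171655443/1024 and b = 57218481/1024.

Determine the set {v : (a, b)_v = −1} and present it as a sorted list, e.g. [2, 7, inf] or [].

[17, 19]

(a, b) ≡ (-323, 969) mod (ℚ^×)²; places V = {2, 3, 17, 19, ∞}.
(a,b)_3: α=12, u≡1; β=11, v≡2 (mod 3); (1|3)=+1, (2|3)=-1; sign (−1)^0·+1^11·-1^12 = +1.
(a,b)_17: α=1, u≡15; β=1, v≡12 (mod 17); (15|17)=+1, (12|17)=-1; sign (−1)^0·+1^1·-1^1 = -1.
(a,b)_∞: sgn(-323)=−, sgn(969)=+, so +1.
(a,b)_2: α=-10, β=-10; u≡5, v≡1 (mod 8); ε(u)ε(v)=0·0, αω(v)=-10·0, βω(u)=-10·1; sum ≡ 0  ⇒  +1.
(a,b)_19: α=1, u≡8; β=1, v≡10 (mod 19); (8|19)=-1, (10|19)=-1; sign (−1)^1·-1^1·-1^1 = -1.
|Ram(-323, 969)| = 2, even; anisotropic at {17, 19}.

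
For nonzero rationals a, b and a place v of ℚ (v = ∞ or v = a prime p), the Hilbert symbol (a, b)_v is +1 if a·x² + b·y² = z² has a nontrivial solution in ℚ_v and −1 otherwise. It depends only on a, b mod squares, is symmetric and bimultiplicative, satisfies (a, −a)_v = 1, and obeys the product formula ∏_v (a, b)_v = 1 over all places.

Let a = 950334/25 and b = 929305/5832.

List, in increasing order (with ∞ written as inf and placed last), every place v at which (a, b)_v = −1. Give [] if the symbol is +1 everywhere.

(a, b) ≡ (7854, 2210) mod (ℚ^×)²; places V = {2, 3, 5, 7, 11, 13, 17, 29, ∞}.
(a,b)_∞: sgn(7854)=+, sgn(2210)=+, so +1.
(a,b)_3: α=1, u≡2; β=-6, v≡2 (mod 3); (2|3)=-1, (2|3)=-1; sign (−1)^0·-1^-6·-1^1 = -1.
(a,b)_29: α=0, u≡28; β=2, v≡1 (mod 29); (28|29)=+1, (1|29)=+1; sign (−1)^0·+1^2·+1^0 = +1.
(a,b)_11: α=3, u≡7; β=0, v≡7 (mod 11); (7|11)=-1, (7|11)=-1; sign (−1)^0·-1^0·-1^3 = -1.
(a,b)_5: α=-2, u≡4; β=1, v≡3 (mod 5); (4|5)=+1, (3|5)=-1; sign (−1)^0·+1^1·-1^-2 = +1.
(a,b)_7: α=1, u≡1; β=0, v≡6 (mod 7); (1|7)=+1, (6|7)=-1; sign (−1)^0·+1^0·-1^1 = -1.
(a,b)_13: α=0, u≡5; β=1, v≡3 (mod 13); (5|13)=-1, (3|13)=+1; sign (−1)^0·-1^1·+1^0 = -1.
(a,b)_2: α=1, β=-3; u≡7, v≡1 (mod 8); ε(u)ε(v)=1·0, αω(v)=1·0, βω(u)=-3·0; sum ≡ 0  ⇒  +1.
(a,b)_17: α=1, u≡5; β=1, v≡10 (mod 17); (5|17)=-1, (10|17)=-1; sign (−1)^0·-1^1·-1^1 = +1.
Ram(7854, 2210) = {3, 7, 11, 13}; no ℚ_3-point on the conic.

[3, 7, 11, 13]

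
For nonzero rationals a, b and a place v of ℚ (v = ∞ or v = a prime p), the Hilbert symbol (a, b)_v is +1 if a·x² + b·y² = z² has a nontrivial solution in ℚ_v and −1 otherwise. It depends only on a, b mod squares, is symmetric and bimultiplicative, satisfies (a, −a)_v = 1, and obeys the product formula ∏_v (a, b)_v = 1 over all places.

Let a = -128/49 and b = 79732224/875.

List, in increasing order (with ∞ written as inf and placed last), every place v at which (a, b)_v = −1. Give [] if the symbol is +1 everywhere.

(a, b) ≡ (-2, 10010) mod (ℚ^×)²; places V = {2, 3, 5, 7, 11, 13, ∞}.
(a,b)_11: α=0, u≡3; β=3, v≡7 (mod 11); (3|11)=+1, (7|11)=-1; sign (−1)^0·+1^3·-1^0 = +1.
(a,b)_7: α=-2, u≡5; β=-1, v≡2 (mod 7); (5|7)=-1, (2|7)=+1; sign (−1)^0·-1^-1·+1^-2 = -1.
(a,b)_3: α=0, u≡1; β=2, v≡2 (mod 3); (1|3)=+1, (2|3)=-1; sign (−1)^0·+1^2·-1^0 = +1.
(a,b)_∞: sgn(-2)=−, sgn(10010)=+, so +1.
(a,b)_5: α=0, u≡3; β=-3, v≡2 (mod 5); (3|5)=-1, (2|5)=-1; sign (−1)^0·-1^-3·-1^0 = -1.
(a,b)_13: α=0, u≡8; β=1, v≡1 (mod 13); (8|13)=-1, (1|13)=+1; sign (−1)^0·-1^1·+1^0 = -1.
(a,b)_2: α=7, β=9; u≡7, v≡5 (mod 8); ε(u)ε(v)=1·0, αω(v)=7·1, βω(u)=9·0; sum ≡ 1  ⇒  -1.
(-2, 10010 / ℚ) ramifies at {2, 5, 7, 13}: a division algebra.

[2, 5, 7, 13]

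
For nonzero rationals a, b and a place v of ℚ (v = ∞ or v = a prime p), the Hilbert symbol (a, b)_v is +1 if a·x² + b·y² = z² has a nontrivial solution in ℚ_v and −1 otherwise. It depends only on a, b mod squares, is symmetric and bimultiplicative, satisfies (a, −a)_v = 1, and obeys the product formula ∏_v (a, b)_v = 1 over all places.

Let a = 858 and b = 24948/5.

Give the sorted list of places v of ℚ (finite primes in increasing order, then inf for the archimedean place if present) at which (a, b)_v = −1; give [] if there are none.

Mod squares: a ≡ 858, b ≡ 385. Check v ∈ {∞, 2, 3, 5, 7, 11, 13}.
v=13: a=13^1·(≡1), b=13^0·(≡8) mod 13; (1|13)=+1, (8|13)=-1; (−1)^{1·0·6}·(+1)^0·(-1)^1 = -1.
v=11: a=11^1·(≡1), b=11^1·(≡7) mod 11; (1|11)=+1, (7|11)=-1; (−1)^{1·1·5}·(+1)^1·(-1)^1 = +1.
v=5: a=5^0·(≡3), b=5^-1·(≡3) mod 5; (3|5)=-1, (3|5)=-1; (−1)^{0·-1·2}·(-1)^-1·(-1)^0 = -1.
v=3: a=3^1·(≡1), b=3^4·(≡1) mod 3; (1|3)=+1, (1|3)=+1; (−1)^{1·4·1}·(+1)^4·(+1)^1 = +1.
v=∞: 858 > 0 and 385 > 0  ⇒  (a,b)_∞ = +1.
v=7: a=7^0·(≡4), b=7^1·(≡3) mod 7; (4|7)=+1, (3|7)=-1; (−1)^{0·1·3}·(+1)^1·(-1)^0 = +1.
v=2: v_2(a)=1, v_2(b)=2; units ≡ 5, 1 (mod 8); ε·ε+αω+βω = 0·0+1·0+2·1 ≡ 0  ⇒  (a,b)_2 = +1.
|Ram(858, 385)| = 2, even; anisotropic at {5, 13}.

[5, 13]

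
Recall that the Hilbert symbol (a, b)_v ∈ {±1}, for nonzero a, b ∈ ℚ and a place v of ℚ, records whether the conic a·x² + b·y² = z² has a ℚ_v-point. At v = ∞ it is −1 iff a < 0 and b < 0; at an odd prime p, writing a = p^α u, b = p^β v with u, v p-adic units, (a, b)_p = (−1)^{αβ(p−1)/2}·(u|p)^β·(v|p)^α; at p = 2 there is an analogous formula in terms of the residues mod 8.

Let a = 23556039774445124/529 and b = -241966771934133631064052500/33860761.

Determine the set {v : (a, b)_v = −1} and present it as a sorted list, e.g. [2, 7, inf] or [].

Mod squares: a ≡ 1820921, b ≡ -36865061. Check v ∈ {∞, 2, 5, 11, 17, 23, 29, 37, 43, 47, 53}.
v=43: a=43^1·(≡11), b=43^1·(≡5) mod 43; (11|43)=+1, (5|43)=-1; (−1)^{1·1·21}·(+1)^1·(-1)^1 = +1.
v=11: a=11^0·(≡1), b=11^-2·(≡5) mod 11; (1|11)=+1, (5|11)=+1; (−1)^{0·-2·5}·(+1)^-2·(+1)^0 = +1.
v=∞: 1820921 > 0 and -36865061 < 0  ⇒  (a,b)_∞ = +1.
v=37: a=37^2·(≡26), b=37^3·(≡19) mod 37; (26|37)=+1, (19|37)=-1; (−1)^{2·3·18}·(+1)^3·(-1)^2 = +1.
v=2: v_2(a)=2, v_2(b)=2; units ≡ 1, 3 (mod 8); ε·ε+αω+βω = 0·1+2·1+2·0 ≡ 0  ⇒  (a,b)_2 = +1.
v=5: a=5^0·(≡1), b=5^4·(≡1) mod 5; (1|5)=+1, (1|5)=+1; (−1)^{0·4·2}·(+1)^4·(+1)^0 = +1.
v=47: a=47^1·(≡5), b=47^1·(≡43) mod 47; (5|47)=-1, (43|47)=-1; (−1)^{1·1·23}·(-1)^1·(-1)^1 = -1.
v=53: a=53^3·(≡10), b=53^4·(≡44) mod 53; (10|53)=+1, (44|53)=+1; (−1)^{3·4·26}·(+1)^4·(+1)^3 = +1.
v=29: a=29^2·(≡19), b=29^3·(≡13) mod 29; (19|29)=-1, (13|29)=+1; (−1)^{2·3·14}·(-1)^3·(+1)^2 = -1.
v=17: a=17^1·(≡8), b=17^3·(≡15) mod 17; (8|17)=+1, (15|17)=+1; (−1)^{1·3·8}·(+1)^3·(+1)^1 = +1.
v=23: a=23^-2·(≡7), b=23^-4·(≡1) mod 23; (7|23)=-1, (1|23)=+1; (−1)^{-2·-4·11}·(-1)^-4·(+1)^-2 = +1.
(1820921, -36865061 / ℚ) ramifies at {29, 47}: a division algebra.

[29, 47]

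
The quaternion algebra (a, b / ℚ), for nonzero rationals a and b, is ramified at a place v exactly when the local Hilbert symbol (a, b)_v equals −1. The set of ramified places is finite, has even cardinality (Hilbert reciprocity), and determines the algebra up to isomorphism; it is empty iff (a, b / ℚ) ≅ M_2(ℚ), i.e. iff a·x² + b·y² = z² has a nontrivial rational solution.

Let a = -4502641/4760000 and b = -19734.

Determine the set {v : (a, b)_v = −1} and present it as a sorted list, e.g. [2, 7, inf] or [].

[7, 17, 23, inf]

Mod squares: a ≡ -391391, b ≡ -19734. Check v ∈ {∞, 2, 3, 5, 7, 11, 13, 17, 23, 37}.
v=17: a=17^-1·(≡3), b=17^0·(≡3) mod 17; (3|17)=-1, (3|17)=-1; (−1)^{-1·0·8}·(-1)^0·(-1)^-1 = -1.
v=3: a=3^0·(≡1), b=3^1·(≡1) mod 3; (1|3)=+1, (1|3)=+1; (−1)^{0·1·1}·(+1)^1·(+1)^0 = +1.
v=13: a=13^1·(≡12), b=13^1·(≡3) mod 13; (12|13)=+1, (3|13)=+1; (−1)^{1·1·6}·(+1)^1·(+1)^1 = +1.
v=2: v_2(a)=-6, v_2(b)=1; units ≡ 1, 5 (mod 8); ε·ε+αω+βω = 0·0+-6·1+1·0 ≡ 0  ⇒  (a,b)_2 = +1.
v=37: a=37^2·(≡31), b=37^0·(≡24) mod 37; (31|37)=-1, (24|37)=-1; (−1)^{2·0·18}·(-1)^0·(-1)^2 = +1.
v=∞: -391391 < 0 and -19734 < 0  ⇒  (a,b)_∞ = -1.
v=23: a=23^1·(≡18), b=23^1·(≡16) mod 23; (18|23)=+1, (16|23)=+1; (−1)^{1·1·11}·(+1)^1·(+1)^1 = -1.
v=5: a=5^-4·(≡4), b=5^0·(≡1) mod 5; (4|5)=+1, (1|5)=+1; (−1)^{-4·0·2}·(+1)^0·(+1)^-4 = +1.
v=7: a=7^-1·(≡3), b=7^0·(≡6) mod 7; (3|7)=-1, (6|7)=-1; (−1)^{-1·0·3}·(-1)^0·(-1)^-1 = -1.
v=11: a=11^1·(≡4), b=11^1·(≡10) mod 11; (4|11)=+1, (10|11)=-1; (−1)^{1·1·5}·(+1)^1·(-1)^1 = +1.
|Ram(-391391, -19734)| = 4, even; anisotropic at {7, 17, 23, ∞}.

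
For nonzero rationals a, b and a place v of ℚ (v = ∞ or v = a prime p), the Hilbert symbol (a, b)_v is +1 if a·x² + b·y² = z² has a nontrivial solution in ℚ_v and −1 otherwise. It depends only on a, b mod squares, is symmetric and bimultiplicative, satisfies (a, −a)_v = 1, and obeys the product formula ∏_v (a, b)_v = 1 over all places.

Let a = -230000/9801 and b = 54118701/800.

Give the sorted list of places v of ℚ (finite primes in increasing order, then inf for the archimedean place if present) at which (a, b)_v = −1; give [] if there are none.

[7, 17]

Mod squares: a ≡ -23, b ≡ 71162. Check v ∈ {∞, 2, 3, 5, 7, 11, 13, 17, 23}.
v=13: a=13^0·(≡4), b=13^3·(≡9) mod 13; (4|13)=+1, (9|13)=+1; (−1)^{0·3·6}·(+1)^3·(+1)^0 = +1.
v=17: a=17^0·(≡3), b=17^1·(≡16) mod 17; (3|17)=-1, (16|17)=+1; (−1)^{0·1·8}·(-1)^1·(+1)^0 = -1.
v=5: a=5^4·(≡2), b=5^-2·(≡3) mod 5; (2|5)=-1, (3|5)=-1; (−1)^{4·-2·2}·(-1)^-2·(-1)^4 = +1.
v=2: v_2(a)=4, v_2(b)=-5; units ≡ 1, 5 (mod 8); ε·ε+αω+βω = 0·0+4·1+-5·0 ≡ 0  ⇒  (a,b)_2 = +1.
v=∞: -23 < 0 and 71162 > 0  ⇒  (a,b)_∞ = +1.
v=3: a=3^-4·(≡1), b=3^2·(≡2) mod 3; (1|3)=+1, (2|3)=-1; (−1)^{-4·2·1}·(+1)^2·(-1)^-4 = +1.
v=7: a=7^0·(≡6), b=7^1·(≡1) mod 7; (6|7)=-1, (1|7)=+1; (−1)^{0·1·3}·(-1)^1·(+1)^0 = -1.
v=11: a=11^-2·(≡8), b=11^0·(≡4) mod 11; (8|11)=-1, (4|11)=+1; (−1)^{-2·0·5}·(-1)^0·(+1)^-2 = +1.
v=23: a=23^1·(≡17), b=23^1·(≡1) mod 23; (17|23)=-1, (1|23)=+1; (−1)^{1·1·11}·(-1)^1·(+1)^1 = +1.
Ram(-23, 71162) = {7, 17}; no ℚ_7-point on the conic.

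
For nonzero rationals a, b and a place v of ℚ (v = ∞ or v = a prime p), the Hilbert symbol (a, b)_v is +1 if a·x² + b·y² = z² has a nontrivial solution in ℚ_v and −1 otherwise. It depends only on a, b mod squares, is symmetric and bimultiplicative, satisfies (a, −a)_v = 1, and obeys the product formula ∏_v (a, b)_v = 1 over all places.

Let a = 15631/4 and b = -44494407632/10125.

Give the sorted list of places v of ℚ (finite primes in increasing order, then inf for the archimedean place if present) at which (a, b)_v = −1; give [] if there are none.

Mod squares: a ≡ 319, b ≡ -50065. Check v ∈ {∞, 2, 3, 5, 7, 11, 17, 19, 29, 31}.
v=17: a=17^0·(≡2), b=17^3·(≡15) mod 17; (2|17)=+1, (15|17)=+1; (−1)^{0·3·8}·(+1)^3·(+1)^0 = +1.
v=3: a=3^0·(≡1), b=3^-4·(≡2) mod 3; (1|3)=+1, (2|3)=-1; (−1)^{0·-4·1}·(+1)^-4·(-1)^0 = +1.
v=31: a=31^0·(≡25), b=31^3·(≡8) mod 31; (25|31)=+1, (8|31)=+1; (−1)^{0·3·15}·(+1)^3·(+1)^0 = +1.
v=11: a=11^1·(≡6), b=11^0·(≡8) mod 11; (6|11)=-1, (8|11)=-1; (−1)^{1·0·5}·(-1)^0·(-1)^1 = -1.
v=5: a=5^0·(≡4), b=5^-3·(≡3) mod 5; (4|5)=+1, (3|5)=-1; (−1)^{0·-3·2}·(+1)^-3·(-1)^0 = +1.
v=2: v_2(a)=-2, v_2(b)=4; units ≡ 7, 7 (mod 8); ε·ε+αω+βω = 1·1+-2·0+4·0 ≡ 1  ⇒  (a,b)_2 = -1.
v=∞: 319 > 0 and -50065 < 0  ⇒  (a,b)_∞ = +1.
v=29: a=29^1·(≡26), b=29^0·(≡12) mod 29; (26|29)=-1, (12|29)=-1; (−1)^{1·0·14}·(-1)^0·(-1)^1 = -1.
v=7: a=7^2·(≡1), b=7^0·(≡6) mod 7; (1|7)=+1, (6|7)=-1; (−1)^{2·0·3}·(+1)^0·(-1)^2 = +1.
v=19: a=19^0·(≡8), b=19^1·(≡7) mod 19; (8|19)=-1, (7|19)=+1; (−1)^{0·1·9}·(-1)^1·(+1)^0 = -1.
(319, -50065 / ℚ) ramifies at {2, 11, 19, 29}: a division algebra.

[2, 11, 19, 29]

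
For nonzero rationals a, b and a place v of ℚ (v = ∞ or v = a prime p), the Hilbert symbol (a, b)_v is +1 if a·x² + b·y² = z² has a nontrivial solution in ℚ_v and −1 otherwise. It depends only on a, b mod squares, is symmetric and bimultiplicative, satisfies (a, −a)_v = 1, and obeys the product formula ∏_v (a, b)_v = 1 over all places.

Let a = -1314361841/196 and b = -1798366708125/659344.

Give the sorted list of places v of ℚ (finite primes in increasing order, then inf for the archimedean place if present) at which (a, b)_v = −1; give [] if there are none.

[2, 13, 37, inf]

(a, b) ≡ (-5681, -210197) mod (ℚ^×)²; places V = {2, 3, 5, 7, 13, 19, 23, 29, 37, ∞}.
(a,b)_2: α=-2, β=-4; u≡7, v≡3 (mod 8); ε(u)ε(v)=1·1, αω(v)=-2·1, βω(u)=-4·0; sum ≡ 1  ⇒  -1.
(a,b)_37: α=2, u≡19; β=1, v≡17 (mod 37); (19|37)=-1, (17|37)=-1; sign (−1)^0·-1^1·-1^2 = -1.
(a,b)_19: α=1, u≡11; β=1, v≡15 (mod 19); (11|19)=+1, (15|19)=-1; sign (−1)^1·+1^1·-1^1 = +1.
(a,b)_23: α=1, u≡2; β=1, v≡11 (mod 23); (2|23)=+1, (11|23)=-1; sign (−1)^1·+1^1·-1^1 = +1.
(a,b)_29: α=0, u≡17; β=-2, v≡7 (mod 29); (17|29)=-1, (7|29)=+1; sign (−1)^0·-1^-2·+1^0 = +1.
(a,b)_∞: sgn(-5681)=−, sgn(-210197)=−, so -1.
(a,b)_7: α=-2, u≡3; β=-2, v≡3 (mod 7); (3|7)=-1, (3|7)=-1; sign (−1)^0·-1^-2·-1^-2 = +1.
(a,b)_5: α=0, u≡4; β=4, v≡3 (mod 5); (4|5)=+1, (3|5)=-1; sign (−1)^0·+1^4·-1^0 = +1.
(a,b)_13: α=3, u≡7; β=3, v≡10 (mod 13); (7|13)=-1, (10|13)=+1; sign (−1)^0·-1^3·+1^3 = -1.
(a,b)_3: α=0, u≡1; β=4, v≡1 (mod 3); (1|3)=+1, (1|3)=+1; sign (−1)^0·+1^4·+1^0 = +1.
|Ram(-5681, -210197)| = 4, even; anisotropic at {2, 13, 37, ∞}.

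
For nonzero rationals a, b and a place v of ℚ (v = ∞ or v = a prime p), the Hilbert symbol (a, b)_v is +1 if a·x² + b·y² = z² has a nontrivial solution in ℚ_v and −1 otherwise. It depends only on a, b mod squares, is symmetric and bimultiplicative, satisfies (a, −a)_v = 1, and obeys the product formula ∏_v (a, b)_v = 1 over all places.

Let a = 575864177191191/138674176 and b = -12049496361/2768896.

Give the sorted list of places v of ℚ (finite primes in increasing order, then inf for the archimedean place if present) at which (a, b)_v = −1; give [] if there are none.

[2, 7, 19, 31]

Mod squares: a ≡ 31, b ≡ -12369. Check v ∈ {∞, 2, 3, 7, 13, 19, 23, 31, 37, 43, 47}.
v=47: a=47^0·(≡45), b=47^2·(≡19) mod 47; (45|47)=-1, (19|47)=-1; (−1)^{0·2·23}·(-1)^2·(-1)^0 = +1.
v=13: a=13^0·(≡11), b=13^-2·(≡5) mod 13; (11|13)=-1, (5|13)=-1; (−1)^{0·-2·6}·(-1)^-2·(-1)^0 = +1.
v=∞: 31 > 0 and -12369 < 0  ⇒  (a,b)_∞ = +1.
v=43: a=43^4·(≡16), b=43^0·(≡23) mod 43; (16|43)=+1, (23|43)=+1; (−1)^{4·0·21}·(+1)^0·(+1)^4 = +1.
v=19: a=19^0·(≡3), b=19^1·(≡2) mod 19; (3|19)=-1, (2|19)=-1; (−1)^{0·1·9}·(-1)^1·(-1)^0 = -1.
v=31: a=31^1·(≡1), b=31^1·(≡1) mod 31; (1|31)=+1, (1|31)=+1; (−1)^{1·1·15}·(+1)^1·(+1)^1 = -1.
v=3: a=3^4·(≡1), b=3^3·(≡2) mod 3; (1|3)=+1, (2|3)=-1; (−1)^{4·3·1}·(+1)^3·(-1)^4 = +1.
v=37: a=37^2·(≡29), b=37^0·(≡7) mod 37; (29|37)=-1, (7|37)=+1; (−1)^{2·0·18}·(-1)^0·(+1)^2 = +1.
v=7: a=7^2·(≡5), b=7^3·(≡1) mod 7; (5|7)=-1, (1|7)=+1; (−1)^{2·3·3}·(-1)^3·(+1)^2 = -1.
v=23: a=23^-2·(≡2), b=23^0·(≡19) mod 23; (2|23)=+1, (19|23)=-1; (−1)^{-2·0·11}·(+1)^0·(-1)^-2 = +1.
v=2: v_2(a)=-18, v_2(b)=-14; units ≡ 7, 7 (mod 8); ε·ε+αω+βω = 1·1+-18·0+-14·0 ≡ 1  ⇒  (a,b)_2 = -1.
Ram(31, -12369) = {2, 7, 19, 31}; no ℚ_2-point on the conic.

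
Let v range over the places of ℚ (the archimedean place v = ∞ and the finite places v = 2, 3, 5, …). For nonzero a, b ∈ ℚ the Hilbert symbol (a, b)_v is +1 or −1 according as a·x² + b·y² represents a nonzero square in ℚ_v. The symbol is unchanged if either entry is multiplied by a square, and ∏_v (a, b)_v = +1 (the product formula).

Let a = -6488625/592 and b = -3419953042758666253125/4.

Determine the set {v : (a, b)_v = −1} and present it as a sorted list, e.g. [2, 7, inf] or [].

[2, 5, 13, 29, 37, inf]

Mod squares: a ≡ -79365, b ≡ -62205. Check v ∈ {∞, 2, 3, 5, 11, 13, 17, 29, 31, 37}.
v=11: a=11^3·(≡1), b=11^1·(≡6) mod 11; (1|11)=+1, (6|11)=-1; (−1)^{3·1·5}·(+1)^1·(-1)^3 = +1.
v=3: a=3^1·(≡2), b=3^1·(≡1) mod 3; (2|3)=-1, (1|3)=+1; (−1)^{1·1·1}·(-1)^1·(+1)^1 = +1.
v=2: v_2(a)=-4, v_2(b)=-2; units ≡ 3, 3 (mod 8); ε·ε+αω+βω = 1·1+-4·1+-2·1 ≡ 1  ⇒  (a,b)_2 = -1.
v=5: a=5^3·(≡3), b=5^5·(≡1) mod 5; (3|5)=-1, (1|5)=+1; (−1)^{3·5·2}·(-1)^5·(+1)^3 = -1.
v=∞: -79365 < 0 and -62205 < 0  ⇒  (a,b)_∞ = -1.
v=37: a=37^-1·(≡11), b=37^4·(≡29) mod 37; (11|37)=+1, (29|37)=-1; (−1)^{-1·4·18}·(+1)^4·(-1)^-1 = -1.
v=31: a=31^0·(≡26), b=31^2·(≡17) mod 31; (26|31)=-1, (17|31)=-1; (−1)^{0·2·15}·(-1)^2·(-1)^0 = +1.
v=17: a=17^0·(≡16), b=17^2·(≡4) mod 17; (16|17)=+1, (4|17)=+1; (−1)^{0·2·8}·(+1)^2·(+1)^0 = +1.
v=13: a=13^1·(≡7), b=13^3·(≡12) mod 13; (7|13)=-1, (12|13)=+1; (−1)^{1·3·6}·(-1)^3·(+1)^1 = -1.
v=29: a=29^0·(≡8), b=29^1·(≡9) mod 29; (8|29)=-1, (9|29)=+1; (−1)^{0·1·14}·(-1)^1·(+1)^0 = -1.
|Ram(-79365, -62205)| = 6, even; anisotropic at {2, 5, 13, 29, 37, ∞}.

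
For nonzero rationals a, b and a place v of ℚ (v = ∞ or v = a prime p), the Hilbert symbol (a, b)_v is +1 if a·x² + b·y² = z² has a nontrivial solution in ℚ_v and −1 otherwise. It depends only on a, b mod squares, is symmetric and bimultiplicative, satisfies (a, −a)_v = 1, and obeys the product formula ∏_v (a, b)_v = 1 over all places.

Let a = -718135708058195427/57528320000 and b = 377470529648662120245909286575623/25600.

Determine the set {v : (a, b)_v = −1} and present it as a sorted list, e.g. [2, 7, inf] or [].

Mod squares: a ≡ -60214, b ≡ 39767. Check v ∈ {∞, 2, 3, 5, 7, 11, 13, 17, 19, 23, 53}.
v=53: a=53^-2·(≡6), b=53^0·(≡42) mod 53; (6|53)=+1, (42|53)=+1; (−1)^{-2·0·26}·(+1)^0·(+1)^-2 = +1.
v=13: a=13^8·(≡7), b=13^15·(≡9) mod 13; (7|13)=-1, (9|13)=+1; (−1)^{8·15·6}·(-1)^15·(+1)^8 = -1.
v=2: v_2(a)=-15, v_2(b)=-10; units ≡ 5, 7 (mod 8); ε·ε+αω+βω = 0·1+-15·0+-10·1 ≡ 0  ⇒  (a,b)_2 = +1.
v=17: a=17^1·(≡11), b=17^2·(≡9) mod 17; (11|17)=-1, (9|17)=+1; (−1)^{1·2·8}·(-1)^2·(+1)^1 = +1.
v=7: a=7^1·(≡2), b=7^1·(≡2) mod 7; (2|7)=+1, (2|7)=+1; (−1)^{1·1·3}·(+1)^1·(+1)^1 = -1.
v=19: a=19^2·(≡11), b=19^5·(≡10) mod 19; (11|19)=+1, (10|19)=-1; (−1)^{2·5·9}·(+1)^5·(-1)^2 = +1.
v=∞: -60214 < 0 and 39767 > 0  ⇒  (a,b)_∞ = +1.
v=3: a=3^4·(≡2), b=3^0·(≡2) mod 3; (2|3)=-1, (2|3)=-1; (−1)^{4·0·1}·(-1)^0·(-1)^4 = +1.
v=23: a=23^1·(≡4), b=23^3·(≡8) mod 23; (4|23)=+1, (8|23)=+1; (−1)^{1·3·11}·(+1)^3·(+1)^1 = -1.
v=5: a=5^-4·(≡4), b=5^-2·(≡2) mod 5; (4|5)=+1, (2|5)=-1; (−1)^{-4·-2·2}·(+1)^-2·(-1)^-4 = +1.
v=11: a=11^1·(≡5), b=11^2·(≡7) mod 11; (5|11)=+1, (7|11)=-1; (−1)^{1·2·5}·(+1)^2·(-1)^1 = -1.
Ram(-60214, 39767) = {7, 11, 13, 23}; no ℚ_7-point on the conic.

[7, 11, 13, 23]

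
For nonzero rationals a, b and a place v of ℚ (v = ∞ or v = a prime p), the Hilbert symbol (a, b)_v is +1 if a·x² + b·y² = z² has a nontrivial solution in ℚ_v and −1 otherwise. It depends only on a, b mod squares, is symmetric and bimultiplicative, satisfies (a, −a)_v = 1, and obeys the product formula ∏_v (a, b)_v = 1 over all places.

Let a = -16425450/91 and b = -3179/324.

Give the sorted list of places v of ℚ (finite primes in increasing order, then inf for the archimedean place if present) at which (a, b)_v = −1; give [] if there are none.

[2, 7, 13, inf]

(a, b) ≡ (-12558, -11) mod (ℚ^×)²; places V = {2, 3, 5, 7, 11, 13, 17, 23, ∞}.
(a,b)_∞: sgn(-12558)=−, sgn(-11)=−, so -1.
(a,b)_7: α=-1, u≡6; β=0, v≡3 (mod 7); (6|7)=-1, (3|7)=-1; sign (−1)^0·-1^0·-1^-1 = -1.
(a,b)_11: α=0, u≡1; β=1, v≡6 (mod 11); (1|11)=+1, (6|11)=-1; sign (−1)^0·+1^1·-1^0 = +1.
(a,b)_5: α=2, u≡2; β=0, v≡4 (mod 5); (2|5)=-1, (4|5)=+1; sign (−1)^0·-1^0·+1^2 = +1.
(a,b)_3: α=3, u≡2; β=-4, v≡1 (mod 3); (2|3)=-1, (1|3)=+1; sign (−1)^0·-1^-4·+1^3 = +1.
(a,b)_2: α=1, β=-2; u≡1, v≡5 (mod 8); ε(u)ε(v)=0·0, αω(v)=1·1, βω(u)=-2·0; sum ≡ 1  ⇒  -1.
(a,b)_17: α=0, u≡3; β=2, v≡6 (mod 17); (3|17)=-1, (6|17)=-1; sign (−1)^0·-1^2·-1^0 = +1.
(a,b)_13: α=-1, u≡9; β=0, v≡7 (mod 13); (9|13)=+1, (7|13)=-1; sign (−1)^0·+1^0·-1^-1 = -1.
(a,b)_23: α=3, u≡16; β=0, v≡9 (mod 23); (16|23)=+1, (9|23)=+1; sign (−1)^0·+1^0·+1^3 = +1.
|Ram(-12558, -11)| = 4, even; anisotropic at {2, 7, 13, ∞}.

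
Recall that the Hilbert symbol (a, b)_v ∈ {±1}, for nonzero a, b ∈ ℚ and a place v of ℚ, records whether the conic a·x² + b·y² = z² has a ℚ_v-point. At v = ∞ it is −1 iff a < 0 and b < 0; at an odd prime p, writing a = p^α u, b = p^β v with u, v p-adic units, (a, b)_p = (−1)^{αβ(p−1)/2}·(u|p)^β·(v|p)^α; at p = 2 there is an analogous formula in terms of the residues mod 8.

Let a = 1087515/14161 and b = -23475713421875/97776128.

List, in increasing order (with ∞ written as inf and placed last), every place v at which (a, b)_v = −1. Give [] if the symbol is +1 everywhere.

(a, b) ≡ (715, -22) mod (ℚ^×)²; places V = {2, 3, 5, 7, 11, 13, 17, 19, 23, 29, 31, ∞}.
(a,b)_5: α=1, u≡3; β=6, v≡2 (mod 5); (3|5)=-1, (2|5)=-1; sign (−1)^0·-1^6·-1^1 = -1.
(a,b)_11: α=1, u≡2; β=1, v≡4 (mod 11); (2|11)=-1, (4|11)=+1; sign (−1)^1·-1^1·+1^1 = +1.
(a,b)_29: α=0, u≡21; β=2, v≡4 (mod 29); (21|29)=-1, (4|29)=+1; sign (−1)^0·-1^2·+1^0 = +1.
(a,b)_23: α=0, u≡9; β=-2, v≡9 (mod 23); (9|23)=+1, (9|23)=+1; sign (−1)^0·+1^-2·+1^0 = +1.
(a,b)_31: α=0, u≡20; β=2, v≡25 (mod 31); (20|31)=+1, (25|31)=+1; sign (−1)^0·+1^2·+1^0 = +1.
(a,b)_13: α=3, u≡10; β=2, v≡12 (mod 13); (10|13)=+1, (12|13)=+1; sign (−1)^0·+1^2·+1^3 = +1.
(a,b)_7: α=-2, u≡1; β=0, v≡3 (mod 7); (1|7)=+1, (3|7)=-1; sign (−1)^0·+1^0·-1^-2 = +1.
(a,b)_2: α=0, β=-9; u≡3, v≡5 (mod 8); ε(u)ε(v)=1·0, αω(v)=0·1, βω(u)=-9·1; sum ≡ 1  ⇒  -1.
(a,b)_17: α=-2, u≡13; β=0, v≡14 (mod 17); (13|17)=+1, (14|17)=-1; sign (−1)^0·+1^0·-1^-2 = +1.
(a,b)_3: α=2, u≡1; β=0, v≡2 (mod 3); (1|3)=+1, (2|3)=-1; sign (−1)^0·+1^0·-1^2 = +1.
(a,b)_19: α=0, u≡2; β=-2, v≡5 (mod 19); (2|19)=-1, (5|19)=+1; sign (−1)^0·-1^-2·+1^0 = +1.
(a,b)_∞: sgn(715)=+, sgn(-22)=−, so +1.
Ram(715, -22) = {2, 5}; no ℚ_2-point on the conic.

[2, 5]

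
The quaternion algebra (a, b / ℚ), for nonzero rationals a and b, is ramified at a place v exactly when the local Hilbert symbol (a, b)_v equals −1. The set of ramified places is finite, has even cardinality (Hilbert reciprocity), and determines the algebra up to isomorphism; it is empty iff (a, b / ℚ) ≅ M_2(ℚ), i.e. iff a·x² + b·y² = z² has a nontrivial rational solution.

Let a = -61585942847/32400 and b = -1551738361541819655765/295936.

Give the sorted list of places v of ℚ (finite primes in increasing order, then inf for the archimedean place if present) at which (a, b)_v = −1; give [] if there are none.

[5, 11, 23, inf]

Mod squares: a ≡ -197087, b ≡ -11685. Check v ∈ {∞, 2, 3, 5, 11, 13, 17, 19, 23, 41, 43}.
v=41: a=41^1·(≡21), b=41^3·(≡40) mod 41; (21|41)=+1, (40|41)=+1; (−1)^{1·3·20}·(+1)^3·(+1)^1 = +1.
v=∞: -197087 < 0 and -11685 < 0  ⇒  (a,b)_∞ = -1.
v=43: a=43^2·(≡21), b=43^4·(≡21) mod 43; (21|43)=+1, (21|43)=+1; (−1)^{2·4·21}·(+1)^4·(+1)^2 = +1.
v=3: a=3^-4·(≡1), b=3^1·(≡2) mod 3; (1|3)=+1, (2|3)=-1; (−1)^{-4·1·1}·(+1)^1·(-1)^-4 = +1.
v=13: a=13^2·(≡11), b=13^0·(≡6) mod 13; (11|13)=-1, (6|13)=-1; (−1)^{2·0·6}·(-1)^0·(-1)^2 = +1.
v=17: a=17^0·(≡12), b=17^-2·(≡3) mod 17; (12|17)=-1, (3|17)=-1; (−1)^{0·-2·8}·(-1)^-2·(-1)^0 = +1.
v=19: a=19^1·(≡9), b=19^3·(≡3) mod 19; (9|19)=+1, (3|19)=-1; (−1)^{1·3·9}·(+1)^3·(-1)^1 = +1.
v=5: a=5^-2·(≡3), b=5^1·(≡2) mod 5; (3|5)=-1, (2|5)=-1; (−1)^{-2·1·2}·(-1)^1·(-1)^-2 = -1.
v=2: v_2(a)=-4, v_2(b)=-10; units ≡ 1, 3 (mod 8); ε·ε+αω+βω = 0·1+-4·1+-10·0 ≡ 0  ⇒  (a,b)_2 = +1.
v=11: a=11^1·(≡6), b=11^2·(≡7) mod 11; (6|11)=-1, (7|11)=-1; (−1)^{1·2·5}·(-1)^2·(-1)^1 = -1.
v=23: a=23^1·(≡22), b=23^2·(≡10) mod 23; (22|23)=-1, (10|23)=-1; (−1)^{1·2·11}·(-1)^2·(-1)^1 = -1.
Ram(-197087, -11685) = {5, 11, 23, ∞}; no ℚ_5-point on the conic.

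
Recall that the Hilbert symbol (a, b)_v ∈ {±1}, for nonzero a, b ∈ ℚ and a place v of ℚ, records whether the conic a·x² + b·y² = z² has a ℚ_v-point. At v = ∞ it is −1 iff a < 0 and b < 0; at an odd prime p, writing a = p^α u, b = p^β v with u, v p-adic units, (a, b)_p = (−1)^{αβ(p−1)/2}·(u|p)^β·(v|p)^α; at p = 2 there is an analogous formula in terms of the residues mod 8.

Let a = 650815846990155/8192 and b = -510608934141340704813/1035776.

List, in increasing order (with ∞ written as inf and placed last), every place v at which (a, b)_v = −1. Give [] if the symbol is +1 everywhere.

[5, 7]

(a, b) ≡ (2310, -182) mod (ℚ^×)²; places V = {2, 3, 5, 7, 11, 13, 17, 23, 43, ∞}.
(a,b)_43: α=2, u≡31; β=2, v≡42 (mod 43); (31|43)=+1, (42|43)=-1; sign (−1)^0·+1^2·-1^2 = +1.
(a,b)_17: α=0, u≡9; β=-2, v≡6 (mod 17); (9|17)=+1, (6|17)=-1; sign (−1)^0·+1^-2·-1^0 = +1.
(a,b)_2: α=-13, β=-9; u≡3, v≡5 (mod 8); ε(u)ε(v)=1·0, αω(v)=-13·1, βω(u)=-9·1; sum ≡ 0  ⇒  +1.
(a,b)_23: α=4, u≡21; β=6, v≡13 (mod 23); (21|23)=-1, (13|23)=+1; sign (−1)^0·-1^6·+1^4 = +1.
(a,b)_7: α=1, u≡2; β=-1, v≡2 (mod 7); (2|7)=+1, (2|7)=+1; sign (−1)^1·+1^-1·+1^1 = -1.
(a,b)_3: α=3, u≡2; β=4, v≡1 (mod 3); (2|3)=-1, (1|3)=+1; sign (−1)^0·-1^4·+1^3 = +1.
(a,b)_∞: sgn(2310)=+, sgn(-182)=−, so +1.
(a,b)_11: α=3, u≡4; β=6, v≡5 (mod 11); (4|11)=+1, (5|11)=+1; sign (−1)^0·+1^6·+1^3 = +1.
(a,b)_13: α=0, u≡1; β=1, v≡9 (mod 13); (1|13)=+1, (9|13)=+1; sign (−1)^0·+1^1·+1^0 = +1.
(a,b)_5: α=1, u≡3; β=0, v≡2 (mod 5); (3|5)=-1, (2|5)=-1; sign (−1)^0·-1^0·-1^1 = -1.
(2310, -182 / ℚ) ramifies at {5, 7}: a division algebra.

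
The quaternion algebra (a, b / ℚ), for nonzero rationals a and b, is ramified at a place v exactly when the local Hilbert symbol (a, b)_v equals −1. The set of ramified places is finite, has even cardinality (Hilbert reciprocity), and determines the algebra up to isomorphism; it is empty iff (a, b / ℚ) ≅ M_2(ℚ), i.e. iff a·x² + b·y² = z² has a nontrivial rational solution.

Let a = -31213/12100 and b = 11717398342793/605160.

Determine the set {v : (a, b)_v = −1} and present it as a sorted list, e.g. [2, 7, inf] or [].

Mod squares: a ≡ -13, b ≡ 3770. Check v ∈ {∞, 2, 3, 5, 7, 11, 13, 29, 31, 41, 47}.
v=29: a=29^0·(≡7), b=29^1·(≡19) mod 29; (7|29)=+1, (19|29)=-1; (−1)^{0·1·14}·(+1)^1·(-1)^0 = +1.
v=47: a=47^0·(≡2), b=47^2·(≡5) mod 47; (2|47)=+1, (5|47)=-1; (−1)^{0·2·23}·(+1)^2·(-1)^0 = +1.
v=7: a=7^4·(≡2), b=7^0·(≡1) mod 7; (2|7)=+1, (1|7)=+1; (−1)^{4·0·3}·(+1)^0·(+1)^4 = +1.
v=31: a=31^0·(≡19), b=31^2·(≡9) mod 31; (19|31)=+1, (9|31)=+1; (−1)^{0·2·15}·(+1)^2·(+1)^0 = +1.
v=3: a=3^0·(≡2), b=3^-2·(≡2) mod 3; (2|3)=-1, (2|3)=-1; (−1)^{0·-2·1}·(-1)^-2·(-1)^0 = +1.
v=2: v_2(a)=-2, v_2(b)=-3; units ≡ 3, 5 (mod 8); ε·ε+αω+βω = 1·0+-2·1+-3·1 ≡ 1  ⇒  (a,b)_2 = -1.
v=5: a=5^-2·(≡3), b=5^-1·(≡4) mod 5; (3|5)=-1, (4|5)=+1; (−1)^{-2·-1·2}·(-1)^-1·(+1)^-2 = -1.
v=41: a=41^0·(≡14), b=41^-2·(≡33) mod 41; (14|41)=-1, (33|41)=+1; (−1)^{0·-2·20}·(-1)^-2·(+1)^0 = +1.
v=∞: -13 < 0 and 3770 > 0  ⇒  (a,b)_∞ = +1.
v=11: a=11^-2·(≡5), b=11^4·(≡7) mod 11; (5|11)=+1, (7|11)=-1; (−1)^{-2·4·5}·(+1)^4·(-1)^-2 = +1.
v=13: a=13^1·(≡3), b=13^1·(≡10) mod 13; (3|13)=+1, (10|13)=+1; (−1)^{1·1·6}·(+1)^1·(+1)^1 = +1.
Ram(-13, 3770) = {2, 5}; no ℚ_2-point on the conic.

[2, 5]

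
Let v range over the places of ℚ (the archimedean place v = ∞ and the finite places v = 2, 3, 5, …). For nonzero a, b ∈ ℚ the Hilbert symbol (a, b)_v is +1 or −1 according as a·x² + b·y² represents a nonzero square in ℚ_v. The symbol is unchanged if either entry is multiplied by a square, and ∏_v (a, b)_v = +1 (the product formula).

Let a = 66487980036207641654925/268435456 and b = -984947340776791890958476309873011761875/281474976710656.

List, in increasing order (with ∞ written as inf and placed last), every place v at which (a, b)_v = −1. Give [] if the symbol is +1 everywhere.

(a, b) ≡ (12173, -4488211) mod (ℚ^×)²; places V = {2, 3, 5, 7, 13, 31, 37, 43, 47, ∞}.
(a,b)_∞: sgn(12173)=+, sgn(-4488211)=−, so +1.
(a,b)_13: α=2, u≡7; β=3, v≡11 (mod 13); (7|13)=-1, (11|13)=-1; sign (−1)^0·-1^3·-1^2 = -1.
(a,b)_5: α=2, u≡2; β=4, v≡1 (mod 5); (2|5)=-1, (1|5)=+1; sign (−1)^0·-1^4·+1^2 = +1.
(a,b)_43: α=2, u≡10; β=3, v≡34 (mod 43); (10|43)=+1, (34|43)=-1; sign (−1)^0·+1^3·-1^2 = +1.
(a,b)_37: α=3, u≡26; β=5, v≡17 (mod 37); (26|37)=+1, (17|37)=-1; sign (−1)^0·+1^5·-1^3 = -1.
(a,b)_3: α=12, u≡2; β=24, v≡2 (mod 3); (2|3)=-1, (2|3)=-1; sign (−1)^0·-1^24·-1^12 = +1.
(a,b)_2: α=-28, β=-48; u≡5, v≡5 (mod 8); ε(u)ε(v)=0·0, αω(v)=-28·1, βω(u)=-48·1; sum ≡ 0  ⇒  +1.
(a,b)_31: α=2, u≡21; β=3, v≡9 (mod 31); (21|31)=-1, (9|31)=+1; sign (−1)^0·-1^3·+1^2 = -1.
(a,b)_47: α=1, u≡37; β=2, v≡18 (mod 47); (37|47)=+1, (18|47)=+1; sign (−1)^0·+1^2·+1^1 = +1.
(a,b)_7: α=1, u≡6; β=1, v≡3 (mod 7); (6|7)=-1, (3|7)=-1; sign (−1)^1·-1^1·-1^1 = -1.
|Ram(12173, -4488211)| = 4, even; anisotropic at {7, 13, 31, 37}.

[7, 13, 31, 37]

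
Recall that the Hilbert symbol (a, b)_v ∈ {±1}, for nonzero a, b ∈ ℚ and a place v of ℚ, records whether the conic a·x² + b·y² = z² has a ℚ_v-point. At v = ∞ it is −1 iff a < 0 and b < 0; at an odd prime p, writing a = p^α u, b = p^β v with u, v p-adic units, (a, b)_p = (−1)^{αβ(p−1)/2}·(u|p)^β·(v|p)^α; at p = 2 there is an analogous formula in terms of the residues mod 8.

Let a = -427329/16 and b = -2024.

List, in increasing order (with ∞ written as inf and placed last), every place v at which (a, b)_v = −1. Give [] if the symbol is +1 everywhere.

[2, 11, 23, inf]

Mod squares: a ≡ -969, b ≡ -506. Check v ∈ {∞, 2, 3, 7, 11, 17, 19, 23}.
v=23: a=23^0·(≡5), b=23^1·(≡4) mod 23; (5|23)=-1, (4|23)=+1; (−1)^{0·1·11}·(-1)^1·(+1)^0 = -1.
v=7: a=7^2·(≡4), b=7^0·(≡6) mod 7; (4|7)=+1, (6|7)=-1; (−1)^{2·0·3}·(+1)^0·(-1)^2 = +1.
v=19: a=19^1·(≡11), b=19^0·(≡9) mod 19; (11|19)=+1, (9|19)=+1; (−1)^{1·0·9}·(+1)^0·(+1)^1 = +1.
v=3: a=3^3·(≡1), b=3^0·(≡1) mod 3; (1|3)=+1, (1|3)=+1; (−1)^{3·0·1}·(+1)^0·(+1)^3 = +1.
v=∞: -969 < 0 and -506 < 0  ⇒  (a,b)_∞ = -1.
v=11: a=11^0·(≡2), b=11^1·(≡3) mod 11; (2|11)=-1, (3|11)=+1; (−1)^{0·1·5}·(-1)^1·(+1)^0 = -1.
v=17: a=17^1·(≡11), b=17^0·(≡16) mod 17; (11|17)=-1, (16|17)=+1; (−1)^{1·0·8}·(-1)^0·(+1)^1 = +1.
v=2: v_2(a)=-4, v_2(b)=3; units ≡ 7, 3 (mod 8); ε·ε+αω+βω = 1·1+-4·1+3·0 ≡ 1  ⇒  (a,b)_2 = -1.
Ram(-969, -506) = {2, 11, 23, ∞}; no ℚ_2-point on the conic.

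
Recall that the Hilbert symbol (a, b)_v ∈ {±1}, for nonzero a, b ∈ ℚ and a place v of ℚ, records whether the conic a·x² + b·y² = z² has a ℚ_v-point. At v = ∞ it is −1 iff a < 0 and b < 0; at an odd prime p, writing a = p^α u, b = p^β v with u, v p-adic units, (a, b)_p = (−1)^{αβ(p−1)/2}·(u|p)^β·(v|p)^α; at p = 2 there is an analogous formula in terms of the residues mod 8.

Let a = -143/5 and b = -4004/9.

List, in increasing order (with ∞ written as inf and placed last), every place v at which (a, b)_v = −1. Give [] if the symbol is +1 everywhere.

Mod squares: a ≡ -715, b ≡ -1001. Check v ∈ {∞, 2, 3, 5, 7, 11, 13}.
v=∞: -715 < 0 and -1001 < 0  ⇒  (a,b)_∞ = -1.
v=11: a=11^1·(≡4), b=11^1·(≡6) mod 11; (4|11)=+1, (6|11)=-1; (−1)^{1·1·5}·(+1)^1·(-1)^1 = +1.
v=13: a=13^1·(≡3), b=13^1·(≡12) mod 13; (3|13)=+1, (12|13)=+1; (−1)^{1·1·6}·(+1)^1·(+1)^1 = +1.
v=5: a=5^-1·(≡2), b=5^0·(≡4) mod 5; (2|5)=-1, (4|5)=+1; (−1)^{-1·0·2}·(-1)^0·(+1)^-1 = +1.
v=2: v_2(a)=0, v_2(b)=2; units ≡ 5, 7 (mod 8); ε·ε+αω+βω = 0·1+0·0+2·1 ≡ 0  ⇒  (a,b)_2 = +1.
v=7: a=7^0·(≡5), b=7^1·(≡1) mod 7; (5|7)=-1, (1|7)=+1; (−1)^{0·1·3}·(-1)^1·(+1)^0 = -1.
v=3: a=3^0·(≡2), b=3^-2·(≡1) mod 3; (2|3)=-1, (1|3)=+1; (−1)^{0·-2·1}·(-1)^-2·(+1)^0 = +1.
Ram(-715, -1001) = {7, ∞}; no ℚ_7-point on the conic.

[7, inf]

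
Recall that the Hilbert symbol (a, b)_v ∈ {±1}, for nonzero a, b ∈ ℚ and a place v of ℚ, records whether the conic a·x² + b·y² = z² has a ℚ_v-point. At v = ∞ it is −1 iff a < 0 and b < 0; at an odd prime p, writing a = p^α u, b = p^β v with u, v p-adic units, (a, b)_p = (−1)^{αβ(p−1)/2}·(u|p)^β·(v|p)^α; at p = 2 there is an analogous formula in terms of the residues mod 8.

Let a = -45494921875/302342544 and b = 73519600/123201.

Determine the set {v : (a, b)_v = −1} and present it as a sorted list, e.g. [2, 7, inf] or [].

[13, 31]

Mod squares: a ≡ -403, b ≡ 31. Check v ∈ {∞, 2, 3, 5, 7, 11, 13, 17, 23, 31}.
v=31: a=31^1·(≡4), b=31^1·(≡1) mod 31; (4|31)=+1, (1|31)=+1; (−1)^{1·1·15}·(+1)^1·(+1)^1 = -1.
v=17: a=17^2·(≡7), b=17^0·(≡3) mod 17; (7|17)=-1, (3|17)=-1; (−1)^{2·0·8}·(-1)^0·(-1)^2 = +1.
v=13: a=13^1·(≡5), b=13^-2·(≡11) mod 13; (5|13)=-1, (11|13)=-1; (−1)^{1·-2·6}·(-1)^-2·(-1)^1 = -1.
v=∞: -403 < 0 and 31 > 0  ⇒  (a,b)_∞ = +1.
v=23: a=23^-2·(≡14), b=23^0·(≡13) mod 23; (14|23)=-1, (13|23)=+1; (−1)^{-2·0·11}·(-1)^0·(+1)^-2 = +1.
v=5: a=5^8·(≡2), b=5^2·(≡4) mod 5; (2|5)=-1, (4|5)=+1; (−1)^{8·2·2}·(-1)^2·(+1)^8 = +1.
v=2: v_2(a)=-4, v_2(b)=4; units ≡ 5, 7 (mod 8); ε·ε+αω+βω = 0·1+-4·0+4·1 ≡ 0  ⇒  (a,b)_2 = +1.
v=7: a=7^-2·(≡3), b=7^2·(≡6) mod 7; (3|7)=-1, (6|7)=-1; (−1)^{-2·2·3}·(-1)^2·(-1)^-2 = +1.
v=11: a=11^0·(≡9), b=11^2·(≡4) mod 11; (9|11)=+1, (4|11)=+1; (−1)^{0·2·5}·(+1)^2·(+1)^0 = +1.
v=3: a=3^-6·(≡2), b=3^-6·(≡1) mod 3; (2|3)=-1, (1|3)=+1; (−1)^{-6·-6·1}·(-1)^-6·(+1)^-6 = +1.
(-403, 31 / ℚ) ramifies at {13, 31}: a division algebra.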